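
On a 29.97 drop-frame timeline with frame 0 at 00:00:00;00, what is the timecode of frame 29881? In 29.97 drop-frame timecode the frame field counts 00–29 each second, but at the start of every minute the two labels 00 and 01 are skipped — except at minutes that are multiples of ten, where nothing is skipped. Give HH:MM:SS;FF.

00:16:37;01

Each 10-minute DF block holds 10 × 60 × 30 − 9 × 2 = 17982 frames. 29881 ÷ 17982 → 1 full block, remainder 11899.
Within the partial block the first minute is 1800 frames and each further minute 1798, so 6 further minute boundaries passed. Total skipped labels = 18 × 1 + 2 × 6 = 30.
Non-drop label index = 29881 + 30 = 29911; at 30 labels/s that is 00:16:37:01, i.e. DF 00:16:37;01.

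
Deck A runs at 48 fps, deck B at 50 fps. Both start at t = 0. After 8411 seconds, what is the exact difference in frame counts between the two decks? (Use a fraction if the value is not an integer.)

16822 frames

A emits 48 × 8411 = 403728 frames; B emits 50 × 8411 = 420550.
Difference = 16822 frames; B is ahead of A.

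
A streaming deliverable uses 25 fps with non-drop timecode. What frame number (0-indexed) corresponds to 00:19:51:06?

frame 29781

Total seconds to the label: (0 × 3600 + 19 × 60 + 51) = 1191.
Frame index = 1191 × 25 + 6 = 29781.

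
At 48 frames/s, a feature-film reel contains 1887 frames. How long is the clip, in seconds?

Running time = 1887 / (48) = 39.3125 s.

39.3125 seconds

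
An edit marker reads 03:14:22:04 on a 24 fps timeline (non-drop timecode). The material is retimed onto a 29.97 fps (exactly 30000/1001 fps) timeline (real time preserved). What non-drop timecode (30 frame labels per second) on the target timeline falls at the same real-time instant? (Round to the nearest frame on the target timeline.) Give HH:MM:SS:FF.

03:14:10:15

Source frame index: (3×3600 + 14×60 + 22) × 24 + 4 = 279892.
Real time: 279892 / (24) = 69973/6 s.
Target frame: (69973/6) × (30000/1001) = 349865000/1001 ≈ 349515.485 → 349515.
At 30 labels/s: frame 349515 → 03:14:10:15.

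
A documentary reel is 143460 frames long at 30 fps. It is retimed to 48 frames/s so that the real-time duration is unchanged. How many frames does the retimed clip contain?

Target frames = source frames × (target rate / source rate) = 143460 × (48)/(30) = 143460 × 8/5 = 229536.

229536 frames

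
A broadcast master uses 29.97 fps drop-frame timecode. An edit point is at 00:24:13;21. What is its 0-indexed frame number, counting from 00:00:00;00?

As if non-drop at 30 labels/s: (0 × 3600 + 24 × 60 + 13) × 30 + 21 = 43611.
Minute boundaries passed: 24; those not divisible by 10: 24 − 2 = 22; dropped labels = 2 × 22 = 44.
Actual frame index = 43611 − 44 = 43567.

43567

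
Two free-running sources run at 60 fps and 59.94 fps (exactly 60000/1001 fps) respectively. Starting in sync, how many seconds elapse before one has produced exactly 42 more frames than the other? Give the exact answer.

700.7 seconds

The gap grows by |60000/1001 − 60| = 60/1001 frames per second.
Time for a 42-frame gap: 42 ÷ (60/1001) = 700.7 s.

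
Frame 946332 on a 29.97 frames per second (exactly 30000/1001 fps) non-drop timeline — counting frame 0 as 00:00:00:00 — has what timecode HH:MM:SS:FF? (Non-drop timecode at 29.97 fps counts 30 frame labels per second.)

08:45:44:12

946332 ÷ 30 = 31544 full seconds, remainder 12 frames.
31544 s = 8 h 45 min 44 s.
Timecode: 08:45:44:12.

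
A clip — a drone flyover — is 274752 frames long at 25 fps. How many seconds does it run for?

10990.08 seconds

Running time = 274752 / (25) = 10990.08 s.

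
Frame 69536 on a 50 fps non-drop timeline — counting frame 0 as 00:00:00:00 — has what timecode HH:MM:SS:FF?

69536 ÷ 50 = 1390 full seconds, remainder 36 frames.
1390 s = 0 h 23 min 10 s.
Timecode: 00:23:10:36.

00:23:10:36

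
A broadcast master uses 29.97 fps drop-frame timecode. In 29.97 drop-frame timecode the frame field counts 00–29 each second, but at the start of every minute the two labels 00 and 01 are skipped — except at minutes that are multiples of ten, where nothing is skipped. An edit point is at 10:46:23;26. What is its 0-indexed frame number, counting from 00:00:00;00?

As if non-drop at 30 labels/s: (10 × 3600 + 46 × 60 + 23) × 30 + 26 = 1163516.
Minute boundaries passed: 646; those not divisible by 10: 646 − 64 = 582; dropped labels = 2 × 582 = 1164.
Actual frame index = 1163516 − 1164 = 1162352.

1162352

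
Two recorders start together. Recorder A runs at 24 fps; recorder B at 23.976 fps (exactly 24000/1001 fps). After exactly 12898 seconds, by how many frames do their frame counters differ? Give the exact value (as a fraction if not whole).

309552/1001 frames

A emits 24 × 12898 = 309552 frames; B emits 24000/1001 × 12898 = 309552000/1001.
Difference = 309552/1001 frames (≈ 309.2428); B is behind A.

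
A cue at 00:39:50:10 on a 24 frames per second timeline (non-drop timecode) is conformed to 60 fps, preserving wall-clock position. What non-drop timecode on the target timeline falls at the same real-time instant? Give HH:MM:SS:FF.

00:39:50:25

Source frame index: (0×3600 + 39×60 + 50) × 24 + 10 = 57370.
Real time: 57370 / (24) = 28685/12 s.
Target frame: (28685/12) × (60) = 143425.
At 60 labels/s: frame 143425 → 00:39:50:25.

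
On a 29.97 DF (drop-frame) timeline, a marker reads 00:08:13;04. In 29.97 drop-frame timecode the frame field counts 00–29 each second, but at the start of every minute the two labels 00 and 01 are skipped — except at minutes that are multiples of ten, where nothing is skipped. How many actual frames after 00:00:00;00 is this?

Complete 10-minute blocks: 0, each 17982 frames → 0.
Remaining 8 whole minutes in the current block: 1800 + 7 × 1798 = 14386 frames.
Within the current minute: 13 × 30 + 4 − 2 = 392 (labels ;00/;01 skipped at this minute). Total = 0 + 14386 + 392 = 14778.

14778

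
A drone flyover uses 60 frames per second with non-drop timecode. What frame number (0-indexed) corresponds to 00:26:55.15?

96915

Total seconds to the label: (0 × 3600 + 26 × 60 + 55) = 1615.
Frame index = 1615 × 60 + 15 = 96915.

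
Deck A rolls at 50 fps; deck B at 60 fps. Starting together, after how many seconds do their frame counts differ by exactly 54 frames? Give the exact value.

The gap grows by |60 − 50| = 10 frames per second.
Time for a 54-frame gap: 54 ÷ (10) = 5.4 s.

5.4 seconds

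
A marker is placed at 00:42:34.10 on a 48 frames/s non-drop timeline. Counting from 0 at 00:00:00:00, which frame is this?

frame 122602

Total seconds to the label: (0 × 3600 + 42 × 60 + 34) = 2554.
Frame index = 2554 × 48 + 10 = 122602.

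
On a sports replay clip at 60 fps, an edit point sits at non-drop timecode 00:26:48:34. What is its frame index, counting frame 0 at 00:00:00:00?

frame 96514

Total seconds to the label: (0 × 3600 + 26 × 60 + 48) = 1608.
Frame index = 1608 × 60 + 34 = 96514.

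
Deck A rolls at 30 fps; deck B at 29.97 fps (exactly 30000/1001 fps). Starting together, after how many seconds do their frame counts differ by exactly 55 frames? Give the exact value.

11011/6 seconds

The gap grows by |30000/1001 − 30| = 30/1001 frames per second.
Time for a 55-frame gap: 55 ÷ (30/1001) = 11011/6 s.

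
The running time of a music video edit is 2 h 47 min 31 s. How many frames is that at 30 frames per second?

2 h 47 min 31 s = 10051 s.
Frames = 10051 × 30 = 301530.

301530 frames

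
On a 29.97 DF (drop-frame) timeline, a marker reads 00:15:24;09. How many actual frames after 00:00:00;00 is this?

As if non-drop at 30 labels/s: (0 × 3600 + 15 × 60 + 24) × 30 + 9 = 27729.
Minute boundaries passed: 15; those not divisible by 10: 15 − 1 = 14; dropped labels = 2 × 14 = 28.
Actual frame index = 27729 − 28 = 27701.

27701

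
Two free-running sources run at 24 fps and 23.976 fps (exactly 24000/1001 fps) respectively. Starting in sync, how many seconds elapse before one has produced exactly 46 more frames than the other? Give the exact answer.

23023/12 seconds

The gap grows by |24000/1001 − 24| = 24/1001 frames per second.
Time for a 46-frame gap: 46 ÷ (24/1001) = 23023/12 s.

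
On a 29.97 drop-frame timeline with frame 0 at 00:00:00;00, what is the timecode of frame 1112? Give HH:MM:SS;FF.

Ten DF minutes hold 17982 frames, so frame 1112 lies in block 0 (frames 0–17981) with 1112 frames into that block.
The block's first minute is 1800 frames and the rest 1798 each; 1112 frames reaches minute 0, so 0 × 18 + 0 × 2 = 0 labels have been skipped so far.
Adding those back, label number 1112 + 0 = 1112 at 30 labels/s is 37 s + 2 f = 0 h 0 min 37 s frame 2, i.e. 00:00:37;02.

00:00:37;02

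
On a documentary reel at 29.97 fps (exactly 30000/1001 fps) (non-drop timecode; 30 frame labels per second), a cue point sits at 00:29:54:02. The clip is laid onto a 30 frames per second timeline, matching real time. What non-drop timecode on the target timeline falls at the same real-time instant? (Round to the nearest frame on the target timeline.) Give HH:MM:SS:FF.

00:29:55:26

Source frame index: (0×3600 + 29×60 + 54) × 30 + 2 = 53822.
Real time: 53822 / (30000/1001) = 26937911/15000 s.
Target frame: (26937911/15000) × (30) = 26937911/500 ≈ 53875.822 → 53876.
At 30 labels/s: frame 53876 → 00:29:55:26.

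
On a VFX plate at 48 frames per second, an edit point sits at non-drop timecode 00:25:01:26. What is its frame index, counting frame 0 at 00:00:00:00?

Total seconds to the label: (0 × 3600 + 25 × 60 + 1) = 1501.
Frame index = 1501 × 48 + 26 = 72074.

frame 72074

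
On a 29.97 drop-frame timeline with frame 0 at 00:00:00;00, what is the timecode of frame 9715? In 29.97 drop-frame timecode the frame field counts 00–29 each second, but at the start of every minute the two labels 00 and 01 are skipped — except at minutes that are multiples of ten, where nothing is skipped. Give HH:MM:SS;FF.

Each 10-minute DF block holds 10 × 60 × 30 − 9 × 2 = 17982 frames. 9715 ÷ 17982 → 0 full blocks, remainder 9715.
Within the partial block the first minute is 1800 frames and each further minute 1798, so 5 further minute boundaries passed. Total skipped labels = 18 × 0 + 2 × 5 = 10.
Non-drop label index = 9715 + 10 = 9725; at 30 labels/s that is 00:05:24:05, i.e. DF 00:05:24;05.

00:05:24;05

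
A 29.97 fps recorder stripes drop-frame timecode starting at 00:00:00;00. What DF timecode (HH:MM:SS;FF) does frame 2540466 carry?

Each 10-minute DF block holds 10 × 60 × 30 − 9 × 2 = 17982 frames. 2540466 ÷ 17982 → 141 full blocks, remainder 5004.
Within the partial block the first minute is 1800 frames and each further minute 1798, so 2 further minute boundaries passed. Total skipped labels = 18 × 141 + 2 × 2 = 2542.
Non-drop label index = 2540466 + 2542 = 2543008; at 30 labels/s that is 23:32:46:28, i.e. DF 23:32:46;28.

23:32:46;28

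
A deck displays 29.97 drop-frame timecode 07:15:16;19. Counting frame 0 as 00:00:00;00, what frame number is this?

782715

As if non-drop at 30 labels/s: (7 × 3600 + 15 × 60 + 16) × 30 + 19 = 783499.
Minute boundaries passed: 435; those not divisible by 10: 435 − 43 = 392; dropped labels = 2 × 392 = 784.
Actual frame index = 783499 − 784 = 782715.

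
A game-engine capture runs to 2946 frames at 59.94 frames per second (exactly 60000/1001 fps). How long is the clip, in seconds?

Running time = 2946 / (60000/1001) = 49.1491 s.

49.1491 seconds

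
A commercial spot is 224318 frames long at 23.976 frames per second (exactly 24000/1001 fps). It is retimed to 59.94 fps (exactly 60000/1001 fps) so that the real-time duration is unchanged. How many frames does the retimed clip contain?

Target frames = source frames × (target rate / source rate) = 224318 × (60000/1001)/(24000/1001) = 224318 × 5/2 = 560795.

560795 frames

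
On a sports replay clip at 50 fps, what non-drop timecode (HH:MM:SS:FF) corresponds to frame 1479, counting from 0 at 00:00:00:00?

00:00:29:29

1479 ÷ 50 = 29 full seconds, remainder 29 frames.
29 s = 0 h 0 min 29 s.
Timecode: 00:00:29:29.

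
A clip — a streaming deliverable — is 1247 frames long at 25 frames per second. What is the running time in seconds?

Running time = 1247 / (25) = 49.88 s.

49.88 seconds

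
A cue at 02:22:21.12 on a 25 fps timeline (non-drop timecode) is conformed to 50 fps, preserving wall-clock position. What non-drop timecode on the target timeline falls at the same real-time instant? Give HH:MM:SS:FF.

02:22:21:24

Source frame index: (2×3600 + 22×60 + 21) × 25 + 12 = 213537.
Real time: 213537 / (25) = 213537/25 s.
Target frame: (213537/25) × (50) = 427074.
At 50 labels/s: frame 427074 → 02:22:21:24.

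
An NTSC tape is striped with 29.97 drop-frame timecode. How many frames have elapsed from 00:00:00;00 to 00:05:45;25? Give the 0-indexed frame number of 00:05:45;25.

10365

Complete 10-minute blocks: 0, each 17982 frames → 0.
Remaining 5 whole minutes in the current block: 1800 + 4 × 1798 = 8992 frames.
Within the current minute: 45 × 30 + 25 − 2 = 1373 (labels ;00/;01 skipped at this minute). Total = 0 + 8992 + 1373 = 10365.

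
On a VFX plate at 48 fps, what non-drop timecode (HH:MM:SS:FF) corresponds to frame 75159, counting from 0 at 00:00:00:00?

75159 ÷ 48 = 1565 full seconds, remainder 39 frames.
1565 s = 0 h 26 min 5 s.
Timecode: 00:26:05:39.

00:26:05:39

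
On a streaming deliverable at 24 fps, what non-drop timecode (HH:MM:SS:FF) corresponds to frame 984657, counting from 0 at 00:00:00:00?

11:23:47:09

984657 ÷ 24 = 41027 full seconds, remainder 9 frames.
41027 s = 11 h 23 min 47 s.
Timecode: 11:23:47:09.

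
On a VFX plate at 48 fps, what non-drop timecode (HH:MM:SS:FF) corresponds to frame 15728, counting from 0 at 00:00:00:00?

15728 ÷ 48 = 327 full seconds, remainder 32 frames.
327 s = 0 h 5 min 27 s.
Timecode: 00:05:27:32.

00:05:27:32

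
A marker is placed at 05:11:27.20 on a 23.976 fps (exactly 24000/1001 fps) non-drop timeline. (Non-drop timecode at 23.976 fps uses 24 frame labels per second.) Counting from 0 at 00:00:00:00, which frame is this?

Total seconds to the label: (5 × 3600 + 11 × 60 + 27) = 18687.
Frame index = 18687 × 24 + 20 = 448508.

frame 448508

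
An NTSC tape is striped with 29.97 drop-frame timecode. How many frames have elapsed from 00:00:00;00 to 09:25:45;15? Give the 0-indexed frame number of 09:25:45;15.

1017347

Complete 10-minute blocks: 56, each 17982 frames → 1006992.
Remaining 5 whole minutes in the current block: 1800 + 4 × 1798 = 8992 frames.
Within the current minute: 45 × 30 + 15 − 2 = 1363 (labels ;00/;01 skipped at this minute). Total = 1006992 + 8992 + 1363 = 1017347.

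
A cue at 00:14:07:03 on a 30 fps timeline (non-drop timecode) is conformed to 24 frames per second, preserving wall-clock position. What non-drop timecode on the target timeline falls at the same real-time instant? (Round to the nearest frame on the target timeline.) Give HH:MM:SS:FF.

Source frame index: (0×3600 + 14×60 + 7) × 30 + 3 = 25413.
Real time: 25413 / (30) = 8471/10 s.
Target frame: (8471/10) × (24) = 101652/5 ≈ 20330.400 → 20330.
At 24 labels/s: frame 20330 → 00:14:07:02.

00:14:07:02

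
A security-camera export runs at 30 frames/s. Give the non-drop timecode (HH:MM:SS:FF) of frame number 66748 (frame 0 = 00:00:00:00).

66748 ÷ 30 = 2224 full seconds, remainder 28 frames.
2224 s = 0 h 37 min 4 s.
Timecode: 00:37:04:28.

00:37:04:28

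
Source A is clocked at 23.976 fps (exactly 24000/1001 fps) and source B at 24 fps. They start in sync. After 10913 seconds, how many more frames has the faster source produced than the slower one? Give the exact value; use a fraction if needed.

A emits 24000/1001 × 10913 = 37416000/143 frames; B emits 24 × 10913 = 261912.
Difference = 37416/143 frames (≈ 261.6503); B is ahead of A.

37416/143 frames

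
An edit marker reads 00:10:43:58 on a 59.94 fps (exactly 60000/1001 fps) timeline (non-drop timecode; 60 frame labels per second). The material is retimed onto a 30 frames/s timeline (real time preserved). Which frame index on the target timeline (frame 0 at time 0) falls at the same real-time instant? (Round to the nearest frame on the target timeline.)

Source frame index: (0×3600 + 10×60 + 43) × 60 + 58 = 38638.
Real time: 38638 / (60000/1001) = 19338319/30000 s.
Target frame: (19338319/30000) × (30) = 19338319/1000 ≈ 19338.319 → 19338.

frame 19338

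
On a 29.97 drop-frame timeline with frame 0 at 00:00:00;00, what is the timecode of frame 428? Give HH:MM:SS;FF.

00:00:14;08

Each 10-minute DF block holds 10 × 60 × 30 − 9 × 2 = 17982 frames. 428 ÷ 17982 → 0 full blocks, remainder 428.
Within the partial block the first minute is 1800 frames and each further minute 1798, so 0 further minute boundaries passed. Total skipped labels = 18 × 0 + 2 × 0 = 0.
Non-drop label index = 428 + 0 = 428; at 30 labels/s that is 00:00:14:08, i.e. DF 00:00:14;08.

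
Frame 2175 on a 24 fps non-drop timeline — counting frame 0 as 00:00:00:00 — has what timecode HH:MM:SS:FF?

2175 ÷ 24 = 90 full seconds, remainder 15 frames.
90 s = 0 h 1 min 30 s.
Timecode: 00:01:30:15.

00:01:30:15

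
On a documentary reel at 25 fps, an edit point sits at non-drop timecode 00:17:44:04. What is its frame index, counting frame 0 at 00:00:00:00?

Total seconds to the label: (0 × 3600 + 17 × 60 + 44) = 1064.
Frame index = 1064 × 25 + 4 = 26604.

frame 26604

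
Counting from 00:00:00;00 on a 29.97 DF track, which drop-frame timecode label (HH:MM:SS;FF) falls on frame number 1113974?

Ten DF minutes hold 17982 frames, so frame 1113974 lies in block 61 (frames 1096902–1114883) with 17072 frames into that block.
The block's first minute is 1800 frames and the rest 1798 each; 17072 frames reaches minute 9, so 61 × 18 + 9 × 2 = 1116 labels have been skipped so far.
Adding those back, label number 1113974 + 1116 = 1115090 at 30 labels/s is 37169 s + 20 f = 10 h 19 min 29 s frame 20, i.e. 10:19:29;20.

10:19:29;20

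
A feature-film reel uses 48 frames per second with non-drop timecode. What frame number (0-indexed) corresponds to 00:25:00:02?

72002

Total seconds to the label: (0 × 3600 + 25 × 60 + 0) = 1500.
Frame index = 1500 × 48 + 2 = 72002.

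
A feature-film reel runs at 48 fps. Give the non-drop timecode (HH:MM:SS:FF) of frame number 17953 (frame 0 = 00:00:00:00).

17953 ÷ 48 = 374 full seconds, remainder 1 frame.
374 s = 0 h 6 min 14 s.
Timecode: 00:06:14:01.

00:06:14:01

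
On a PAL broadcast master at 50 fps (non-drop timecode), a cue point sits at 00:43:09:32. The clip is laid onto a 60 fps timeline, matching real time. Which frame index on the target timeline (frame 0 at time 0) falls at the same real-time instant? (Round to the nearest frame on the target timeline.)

Source frame index: (0×3600 + 43×60 + 9) × 50 + 32 = 129482.
Real time: 129482 / (50) = 64741/25 s.
Target frame: (64741/25) × (60) = 776892/5 ≈ 155378.400 → 155378.

frame 155378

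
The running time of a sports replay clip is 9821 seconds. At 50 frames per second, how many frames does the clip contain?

491050 frames

Frames = 9821 × 50 = 491050.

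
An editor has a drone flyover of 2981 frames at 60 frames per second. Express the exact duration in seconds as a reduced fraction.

2981/60 seconds

Running time = 2981 ÷ (60) = 2981 × 1/60 = 2981/60 s.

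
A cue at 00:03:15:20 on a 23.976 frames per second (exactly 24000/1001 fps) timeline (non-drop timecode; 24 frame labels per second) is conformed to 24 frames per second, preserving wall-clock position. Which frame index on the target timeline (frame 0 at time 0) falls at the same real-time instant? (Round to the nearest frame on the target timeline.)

frame 4705

Source frame index: (0×3600 + 3×60 + 15) × 24 + 20 = 4700.
Real time: 4700 / (24000/1001) = 47047/240 s.
Target frame: (47047/240) × (24) = 47047/10 ≈ 4704.700 → 4705.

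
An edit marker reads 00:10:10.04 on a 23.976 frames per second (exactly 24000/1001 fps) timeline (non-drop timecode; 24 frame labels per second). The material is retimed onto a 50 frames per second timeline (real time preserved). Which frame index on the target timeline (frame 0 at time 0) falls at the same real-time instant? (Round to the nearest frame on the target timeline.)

Source frame index: (0×3600 + 10×60 + 10) × 24 + 4 = 14644.
Real time: 14644 / (24000/1001) = 3664661/6000 s.
Target frame: (3664661/6000) × (50) = 3664661/120 ≈ 30538.842 → 30539.

frame 30539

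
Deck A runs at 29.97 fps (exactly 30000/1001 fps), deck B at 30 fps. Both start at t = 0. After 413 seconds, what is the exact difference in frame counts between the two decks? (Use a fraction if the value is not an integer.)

1770/143 frames

A emits 30000/1001 × 413 = 1770000/143 frames; B emits 30 × 413 = 12390.
Difference = 1770/143 frames (≈ 12.3776); B is ahead of A.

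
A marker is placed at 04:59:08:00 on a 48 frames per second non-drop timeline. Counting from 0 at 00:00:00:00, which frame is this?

Total seconds to the label: (4 × 3600 + 59 × 60 + 8) = 17948.
Frame index = 17948 × 48 + 0 = 861504.

frame 861504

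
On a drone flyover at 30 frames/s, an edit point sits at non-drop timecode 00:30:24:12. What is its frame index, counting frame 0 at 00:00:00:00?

54732

Total seconds to the label: (0 × 3600 + 30 × 60 + 24) = 1824.
Frame index = 1824 × 30 + 12 = 54732.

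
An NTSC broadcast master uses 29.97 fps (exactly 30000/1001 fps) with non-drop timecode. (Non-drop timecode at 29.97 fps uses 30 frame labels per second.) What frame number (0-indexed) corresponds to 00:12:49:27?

Total seconds to the label: (0 × 3600 + 12 × 60 + 49) = 769.
Frame index = 769 × 30 + 27 = 23097.

frame 23097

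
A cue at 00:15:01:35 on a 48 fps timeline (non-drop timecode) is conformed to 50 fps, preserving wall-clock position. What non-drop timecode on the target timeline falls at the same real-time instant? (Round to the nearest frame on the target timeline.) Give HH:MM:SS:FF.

00:15:01:36

Source frame index: (0×3600 + 15×60 + 1) × 48 + 35 = 43283.
Real time: 43283 / (48) = 43283/48 s.
Target frame: (43283/48) × (50) = 1082075/24 ≈ 45086.458 → 45086.
At 50 labels/s: frame 45086 → 00:15:01:36.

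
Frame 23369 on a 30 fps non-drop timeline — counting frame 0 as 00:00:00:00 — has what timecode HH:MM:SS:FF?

00:12:58:29

23369 ÷ 30 = 778 full seconds, remainder 29 frames.
778 s = 0 h 12 min 58 s.
Timecode: 00:12:58:29.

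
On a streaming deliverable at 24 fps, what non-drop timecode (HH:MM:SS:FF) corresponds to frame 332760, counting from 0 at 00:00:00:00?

332760 ÷ 24 = 13865 full seconds, remainder 0 frames.
13865 s = 3 h 51 min 5 s.
Timecode: 03:51:05:00.

03:51:05:00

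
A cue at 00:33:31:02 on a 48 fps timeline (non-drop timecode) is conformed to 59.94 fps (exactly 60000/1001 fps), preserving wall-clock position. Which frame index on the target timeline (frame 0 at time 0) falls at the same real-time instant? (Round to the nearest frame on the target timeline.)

frame 120542

Source frame index: (0×3600 + 33×60 + 31) × 48 + 2 = 96530.
Real time: 96530 / (48) = 48265/24 s.
Target frame: (48265/24) × (60000/1001) = 17237500/143 ≈ 120541.958 → 120542.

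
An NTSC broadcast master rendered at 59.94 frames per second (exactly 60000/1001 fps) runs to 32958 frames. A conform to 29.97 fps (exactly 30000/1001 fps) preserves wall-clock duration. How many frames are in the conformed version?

16479 frames

Target frames = source frames × (target rate / source rate) = 32958 × (30000/1001)/(60000/1001) = 32958 × 1/2 = 16479.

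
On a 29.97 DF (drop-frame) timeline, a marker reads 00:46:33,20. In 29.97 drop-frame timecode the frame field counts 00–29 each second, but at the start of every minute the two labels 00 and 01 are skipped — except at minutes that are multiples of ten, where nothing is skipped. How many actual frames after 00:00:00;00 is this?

83726

As if non-drop at 30 labels/s: (0 × 3600 + 46 × 60 + 33) × 30 + 20 = 83810.
Minute boundaries passed: 46; those not divisible by 10: 46 − 4 = 42; dropped labels = 2 × 42 = 84.
Actual frame index = 83810 − 84 = 83726.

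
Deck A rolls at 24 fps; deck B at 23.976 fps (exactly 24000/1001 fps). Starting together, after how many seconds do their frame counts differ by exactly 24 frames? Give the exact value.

1001 seconds

The gap grows by |24000/1001 − 24| = 24/1001 frames per second.
Time for a 24-frame gap: 24 ÷ (24/1001) = 1001 s.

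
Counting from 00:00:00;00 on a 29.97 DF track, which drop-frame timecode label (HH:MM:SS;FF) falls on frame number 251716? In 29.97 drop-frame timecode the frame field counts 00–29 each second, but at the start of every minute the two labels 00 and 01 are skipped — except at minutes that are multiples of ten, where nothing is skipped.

Ten DF minutes hold 17982 frames, so frame 251716 lies in block 13 (frames 233766–251747) with 17950 frames into that block.
The block's first minute is 1800 frames and the rest 1798 each; 17950 frames reaches minute 9, so 13 × 18 + 9 × 2 = 252 labels have been skipped so far.
Adding those back, label number 251716 + 252 = 251968 at 30 labels/s is 8398 s + 28 f = 2 h 19 min 58 s frame 28, i.e. 02:19:58;28.

02:19:58;28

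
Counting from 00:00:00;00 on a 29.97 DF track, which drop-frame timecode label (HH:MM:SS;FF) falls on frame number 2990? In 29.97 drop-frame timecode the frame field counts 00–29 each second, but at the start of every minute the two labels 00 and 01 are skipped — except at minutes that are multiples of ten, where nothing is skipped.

Ten DF minutes hold 17982 frames, so frame 2990 lies in block 0 (frames 0–17981) with 2990 frames into that block.
The block's first minute is 1800 frames and the rest 1798 each; 2990 frames reaches minute 1, so 0 × 18 + 1 × 2 = 2 labels have been skipped so far.
Adding those back, label number 2990 + 2 = 2992 at 30 labels/s is 99 s + 22 f = 0 h 1 min 39 s frame 22, i.e. 00:01:39;22.

00:01:39;22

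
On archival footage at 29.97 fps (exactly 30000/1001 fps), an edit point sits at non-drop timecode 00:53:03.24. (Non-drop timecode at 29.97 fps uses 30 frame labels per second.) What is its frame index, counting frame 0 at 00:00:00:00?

Total seconds to the label: (0 × 3600 + 53 × 60 + 3) = 3183.
Frame index = 3183 × 30 + 24 = 95514.

frame 95514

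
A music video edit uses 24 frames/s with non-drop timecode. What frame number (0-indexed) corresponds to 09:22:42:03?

frame 810291

Total seconds to the label: (9 × 3600 + 22 × 60 + 42) = 33762.
Frame index = 33762 × 24 + 3 = 810291.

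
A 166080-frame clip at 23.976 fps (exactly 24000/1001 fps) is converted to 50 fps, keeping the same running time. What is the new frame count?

346346 frames

Target frames = source frames × (target rate / source rate) = 166080 × (50)/(24000/1001) = 166080 × 1001/480 = 346346.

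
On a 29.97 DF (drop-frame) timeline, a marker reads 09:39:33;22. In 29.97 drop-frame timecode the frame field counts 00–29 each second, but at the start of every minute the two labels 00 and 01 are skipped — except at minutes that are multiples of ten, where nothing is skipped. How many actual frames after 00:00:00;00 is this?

As if non-drop at 30 labels/s: (9 × 3600 + 39 × 60 + 33) × 30 + 22 = 1043212.
Minute boundaries passed: 579; those not divisible by 10: 579 − 57 = 522; dropped labels = 2 × 522 = 1044.
Actual frame index = 1043212 − 1044 = 1042168.

1042168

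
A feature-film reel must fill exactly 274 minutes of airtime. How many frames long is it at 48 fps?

789120 frames

274 min = 16440 s.
Frames = 16440 × 48 = 789120.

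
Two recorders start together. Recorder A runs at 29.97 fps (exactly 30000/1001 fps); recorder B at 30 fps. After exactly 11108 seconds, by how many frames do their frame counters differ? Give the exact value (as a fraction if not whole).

333240/1001 frames

A emits 30000/1001 × 11108 = 333240000/1001 frames; B emits 30 × 11108 = 333240.
Difference = 333240/1001 frames (≈ 332.9071); B is ahead of A.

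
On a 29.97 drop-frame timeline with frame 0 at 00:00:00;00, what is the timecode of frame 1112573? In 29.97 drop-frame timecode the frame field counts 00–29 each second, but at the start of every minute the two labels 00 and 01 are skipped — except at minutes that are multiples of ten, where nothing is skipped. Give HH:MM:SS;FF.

10:18:42;27

Each 10-minute DF block holds 10 × 60 × 30 − 9 × 2 = 17982 frames. 1112573 ÷ 17982 → 61 full blocks, remainder 15671.
Within the partial block the first minute is 1800 frames and each further minute 1798, so 8 further minute boundaries passed. Total skipped labels = 18 × 61 + 2 × 8 = 1114.
Non-drop label index = 1112573 + 1114 = 1113687; at 30 labels/s that is 10:18:42:27, i.e. DF 10:18:42;27.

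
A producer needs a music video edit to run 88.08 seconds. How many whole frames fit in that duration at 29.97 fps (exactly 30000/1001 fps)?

Frames = 88.08 × 30000/1001 = 2642400/1001 ≈ 2639.7602.
Complete frames: 2639.

2639 frames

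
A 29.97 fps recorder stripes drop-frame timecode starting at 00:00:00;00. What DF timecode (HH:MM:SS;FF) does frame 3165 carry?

00:01:45;17

Each 10-minute DF block holds 10 × 60 × 30 − 9 × 2 = 17982 frames. 3165 ÷ 17982 → 0 full blocks, remainder 3165.
Within the partial block the first minute is 1800 frames and each further minute 1798, so 1 further minute boundary passed. Total skipped labels = 18 × 0 + 2 × 1 = 2.
Non-drop label index = 3165 + 2 = 3167; at 30 labels/s that is 00:01:45:17, i.e. DF 00:01:45;17.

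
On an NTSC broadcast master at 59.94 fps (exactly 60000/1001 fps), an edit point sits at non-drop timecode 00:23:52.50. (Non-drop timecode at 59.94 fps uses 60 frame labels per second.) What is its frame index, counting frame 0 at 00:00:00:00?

Total seconds to the label: (0 × 3600 + 23 × 60 + 52) = 1432.
Frame index = 1432 × 60 + 50 = 85970.

frame 85970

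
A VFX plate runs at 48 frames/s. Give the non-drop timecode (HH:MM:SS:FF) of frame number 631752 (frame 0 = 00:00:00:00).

631752 ÷ 48 = 13161 full seconds, remainder 24 frames.
13161 s = 3 h 39 min 21 s.
Timecode: 03:39:21:24.

03:39:21:24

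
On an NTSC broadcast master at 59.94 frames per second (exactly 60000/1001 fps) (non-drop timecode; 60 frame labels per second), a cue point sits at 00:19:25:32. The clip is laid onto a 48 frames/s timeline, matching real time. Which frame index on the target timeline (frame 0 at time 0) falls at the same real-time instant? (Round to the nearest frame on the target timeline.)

Source frame index: (0×3600 + 19×60 + 25) × 60 + 32 = 69932.
Real time: 69932 / (60000/1001) = 17500483/15000 s.
Target frame: (17500483/15000) × (48) = 35000966/625 ≈ 56001.546 → 56002.

frame 56002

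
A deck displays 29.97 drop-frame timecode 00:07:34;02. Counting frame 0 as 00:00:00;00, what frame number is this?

13608

As if non-drop at 30 labels/s: (0 × 3600 + 7 × 60 + 34) × 30 + 2 = 13622.
Minute boundaries passed: 7; those not divisible by 10: 7 − 0 = 7; dropped labels = 2 × 7 = 14.
Actual frame index = 13622 − 14 = 13608.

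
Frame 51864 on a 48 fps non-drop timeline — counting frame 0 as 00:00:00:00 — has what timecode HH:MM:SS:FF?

51864 ÷ 48 = 1080 full seconds, remainder 24 frames.
1080 s = 0 h 18 min 0 s.
Timecode: 00:18:00:24.

00:18:00:24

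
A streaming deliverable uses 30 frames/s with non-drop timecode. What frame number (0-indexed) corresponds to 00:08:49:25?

15895

Total seconds to the label: (0 × 3600 + 8 × 60 + 49) = 529.
Frame index = 529 × 30 + 25 = 15895.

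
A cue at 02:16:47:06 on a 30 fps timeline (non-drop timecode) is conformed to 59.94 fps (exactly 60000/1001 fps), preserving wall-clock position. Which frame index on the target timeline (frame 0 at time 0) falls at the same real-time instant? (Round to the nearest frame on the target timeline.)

frame 491940

Source frame index: (2×3600 + 16×60 + 47) × 30 + 6 = 246216.
Real time: 246216 / (30) = 41036/5 s.
Target frame: (41036/5) × (60000/1001) = 492432000/1001 ≈ 491940.060 → 491940.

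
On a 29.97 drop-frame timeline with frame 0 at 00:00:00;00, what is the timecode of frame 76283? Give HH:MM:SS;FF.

Ten DF minutes hold 17982 frames, so frame 76283 lies in block 4 (frames 71928–89909) with 4355 frames into that block.
The block's first minute is 1800 frames and the rest 1798 each; 4355 frames reaches minute 2, so 4 × 18 + 2 × 2 = 76 labels have been skipped so far.
Adding those back, label number 76283 + 76 = 76359 at 30 labels/s is 2545 s + 9 f = 0 h 42 min 25 s frame 9, i.e. 00:42:25;09.

00:42:25;09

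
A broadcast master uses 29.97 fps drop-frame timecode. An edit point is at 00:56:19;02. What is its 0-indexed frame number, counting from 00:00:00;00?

As if non-drop at 30 labels/s: (0 × 3600 + 56 × 60 + 19) × 30 + 2 = 101372.
Minute boundaries passed: 56; those not divisible by 10: 56 − 5 = 51; dropped labels = 2 × 51 = 102.
Actual frame index = 101372 − 102 = 101270.

101270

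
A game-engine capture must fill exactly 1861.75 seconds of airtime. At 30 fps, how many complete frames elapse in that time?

55852 frames

Frames = 1861.75 × 30 = 111705/2 ≈ 55852.5000.
Complete frames: 55852.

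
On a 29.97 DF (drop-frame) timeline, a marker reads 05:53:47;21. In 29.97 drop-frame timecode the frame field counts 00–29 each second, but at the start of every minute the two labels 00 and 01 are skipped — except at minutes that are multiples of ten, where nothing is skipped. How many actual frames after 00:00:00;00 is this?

636195

As if non-drop at 30 labels/s: (5 × 3600 + 53 × 60 + 47) × 30 + 21 = 636831.
Minute boundaries passed: 353; those not divisible by 10: 353 − 35 = 318; dropped labels = 2 × 318 = 636.
Actual frame index = 636831 − 636 = 636195.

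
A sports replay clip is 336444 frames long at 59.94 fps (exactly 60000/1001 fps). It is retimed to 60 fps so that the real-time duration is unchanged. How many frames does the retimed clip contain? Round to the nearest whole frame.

Frames at target rate = 336444 × (60) / (60000/1001) = 84195111/250 ≈ 336780.444.
Nearest whole frame: 336780.

336780 frames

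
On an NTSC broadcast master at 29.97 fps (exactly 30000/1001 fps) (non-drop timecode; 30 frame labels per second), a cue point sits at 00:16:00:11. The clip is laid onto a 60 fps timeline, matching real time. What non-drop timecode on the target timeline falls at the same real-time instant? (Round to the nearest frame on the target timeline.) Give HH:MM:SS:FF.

Source frame index: (0×3600 + 16×60 + 0) × 30 + 11 = 28811.
Real time: 28811 / (30000/1001) = 28839811/30000 s.
Target frame: (28839811/30000) × (60) = 28839811/500 ≈ 57679.622 → 57680.
At 60 labels/s: frame 57680 → 00:16:01:20.

00:16:01:20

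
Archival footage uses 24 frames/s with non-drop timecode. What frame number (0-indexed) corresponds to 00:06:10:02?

Total seconds to the label: (0 × 3600 + 6 × 60 + 10) = 370.
Frame index = 370 × 24 + 2 = 8882.

frame 8882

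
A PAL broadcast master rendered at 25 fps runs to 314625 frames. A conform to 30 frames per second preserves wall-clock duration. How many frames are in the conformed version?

Target frames = source frames × (target rate / source rate) = 314625 × (30)/(25) = 314625 × 6/5 = 377550.

377550 frames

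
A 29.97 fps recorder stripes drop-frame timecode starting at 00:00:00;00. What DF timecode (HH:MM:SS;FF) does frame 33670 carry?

Ten DF minutes hold 17982 frames, so frame 33670 lies in block 1 (frames 17982–35963) with 15688 frames into that block.
The block's first minute is 1800 frames and the rest 1798 each; 15688 frames reaches minute 8, so 1 × 18 + 8 × 2 = 34 labels have been skipped so far.
Adding those back, label number 33670 + 34 = 33704 at 30 labels/s is 1123 s + 14 f = 0 h 18 min 43 s frame 14, i.e. 00:18:43;14.

00:18:43;14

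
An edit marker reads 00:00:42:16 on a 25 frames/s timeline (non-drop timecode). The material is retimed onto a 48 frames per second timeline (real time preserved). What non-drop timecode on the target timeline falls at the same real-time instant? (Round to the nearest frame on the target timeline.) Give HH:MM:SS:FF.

00:00:42:31

Source frame index: (0×3600 + 0×60 + 42) × 25 + 16 = 1066.
Real time: 1066 / (25) = 1066/25 s.
Target frame: (1066/25) × (48) = 51168/25 ≈ 2046.720 → 2047.
At 48 labels/s: frame 2047 → 00:00:42:31.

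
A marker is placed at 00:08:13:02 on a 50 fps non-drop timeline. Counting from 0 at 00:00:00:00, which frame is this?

frame 24652

Total seconds to the label: (0 × 3600 + 8 × 60 + 13) = 493.
Frame index = 493 × 50 + 2 = 24652.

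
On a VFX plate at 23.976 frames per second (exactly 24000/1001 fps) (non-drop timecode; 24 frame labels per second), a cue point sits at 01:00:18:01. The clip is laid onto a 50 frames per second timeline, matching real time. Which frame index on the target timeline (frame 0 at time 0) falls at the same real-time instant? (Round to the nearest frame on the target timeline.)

frame 181083

Source frame index: (1×3600 + 0×60 + 18) × 24 + 1 = 86833.
Real time: 86833 / (24000/1001) = 86919833/24000 s.
Target frame: (86919833/24000) × (50) = 86919833/480 ≈ 181082.985 → 181083.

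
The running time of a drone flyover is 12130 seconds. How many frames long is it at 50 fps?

Frames = 12130 × 50 = 606500.

606500 frames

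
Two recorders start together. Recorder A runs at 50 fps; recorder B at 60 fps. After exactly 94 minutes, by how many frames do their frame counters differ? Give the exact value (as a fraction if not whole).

56400 frames

94 min = 5640 s.
A emits 50 × 5640 = 282000 frames; B emits 60 × 5640 = 338400.
Difference = 56400 frames; B is ahead of A.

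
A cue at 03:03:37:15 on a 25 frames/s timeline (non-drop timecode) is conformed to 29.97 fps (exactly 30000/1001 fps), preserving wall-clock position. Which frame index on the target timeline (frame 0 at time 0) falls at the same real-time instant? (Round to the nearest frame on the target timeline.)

Source frame index: (3×3600 + 3×60 + 37) × 25 + 15 = 275440.
Real time: 275440 / (25) = 55088/5 s.
Target frame: (55088/5) × (30000/1001) = 30048000/91 ≈ 330197.802 → 330198.

frame 330198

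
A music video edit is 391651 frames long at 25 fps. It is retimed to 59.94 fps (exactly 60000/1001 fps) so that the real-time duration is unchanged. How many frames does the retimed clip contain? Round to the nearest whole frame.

939023 frames

Frames at target rate = 391651 × (60000/1001) / (25) = 72304800/77 ≈ 939023.377.
Nearest whole frame: 939023.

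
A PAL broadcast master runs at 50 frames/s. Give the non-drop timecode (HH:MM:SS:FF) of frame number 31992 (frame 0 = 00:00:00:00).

31992 ÷ 50 = 639 full seconds, remainder 42 frames.
639 s = 0 h 10 min 39 s.
Timecode: 00:10:39:42.

00:10:39:42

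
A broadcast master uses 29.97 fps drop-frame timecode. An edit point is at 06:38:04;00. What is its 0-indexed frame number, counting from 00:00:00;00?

715802

As if non-drop at 30 labels/s: (6 × 3600 + 38 × 60 + 4) × 30 + 0 = 716520.
Minute boundaries passed: 398; those not divisible by 10: 398 − 39 = 359; dropped labels = 2 × 359 = 718.
Actual frame index = 716520 − 718 = 715802.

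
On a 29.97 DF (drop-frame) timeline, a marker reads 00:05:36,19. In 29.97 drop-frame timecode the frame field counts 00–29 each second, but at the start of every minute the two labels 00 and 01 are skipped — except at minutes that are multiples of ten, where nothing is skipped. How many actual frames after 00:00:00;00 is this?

As if non-drop at 30 labels/s: (0 × 3600 + 5 × 60 + 36) × 30 + 19 = 10099.
Minute boundaries passed: 5; those not divisible by 10: 5 − 0 = 5; dropped labels = 2 × 5 = 10.
Actual frame index = 10099 − 10 = 10089.

10089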